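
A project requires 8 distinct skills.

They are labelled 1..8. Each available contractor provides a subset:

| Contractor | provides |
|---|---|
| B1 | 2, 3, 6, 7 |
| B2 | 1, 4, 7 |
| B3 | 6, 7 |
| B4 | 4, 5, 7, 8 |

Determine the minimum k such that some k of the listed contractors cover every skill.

3

Take {B1, B2, B4}. Their union is {1, 2, 3, 4, 5, 6, 7, 8}, which is all 8 skills.
Only B2 contains 1, so B2 is forced; the remaining 5 skills need at least 2 more contractors (each remaining contractor adds at most 3) — so at least 3 contractors are needed, and 3 is optimal.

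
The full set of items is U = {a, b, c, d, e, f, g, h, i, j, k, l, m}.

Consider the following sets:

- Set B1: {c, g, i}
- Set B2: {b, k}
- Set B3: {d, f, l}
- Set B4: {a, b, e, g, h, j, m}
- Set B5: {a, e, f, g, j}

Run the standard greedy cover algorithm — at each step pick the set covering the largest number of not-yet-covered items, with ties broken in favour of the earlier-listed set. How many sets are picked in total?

4

Greedy: pick B4 (covers 7 new) → pick B3 (covers 3 new) → pick B1 (covers 2 new) → pick B2 (covers 1 new). Total picks: 4.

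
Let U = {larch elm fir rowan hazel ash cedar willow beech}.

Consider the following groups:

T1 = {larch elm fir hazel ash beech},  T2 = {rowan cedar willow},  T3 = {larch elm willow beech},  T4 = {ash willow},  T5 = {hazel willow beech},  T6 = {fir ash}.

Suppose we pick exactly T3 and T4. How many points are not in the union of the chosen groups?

4

Union of T3, T4 = {larch, elm, ash, willow, beech}.
Not covered: fir, rowan, hazel, cedar — 4 points.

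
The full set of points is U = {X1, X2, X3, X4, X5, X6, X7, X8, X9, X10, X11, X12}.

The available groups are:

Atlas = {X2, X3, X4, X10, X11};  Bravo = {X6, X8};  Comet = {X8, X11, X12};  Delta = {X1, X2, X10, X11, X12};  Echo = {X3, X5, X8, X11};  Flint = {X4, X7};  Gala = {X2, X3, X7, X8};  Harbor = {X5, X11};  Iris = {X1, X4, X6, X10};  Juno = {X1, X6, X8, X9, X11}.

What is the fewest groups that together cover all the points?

4

Take {Delta, Echo, Flint, Juno}. Their union is {X1, X2, X3, X4, X5, X6, X7, X8, X9, X10, X11, X12}, which is all 12 points.
No 3 of the 10 groups cover everything (all 120 combinations miss at least one point), so 4 is optimal.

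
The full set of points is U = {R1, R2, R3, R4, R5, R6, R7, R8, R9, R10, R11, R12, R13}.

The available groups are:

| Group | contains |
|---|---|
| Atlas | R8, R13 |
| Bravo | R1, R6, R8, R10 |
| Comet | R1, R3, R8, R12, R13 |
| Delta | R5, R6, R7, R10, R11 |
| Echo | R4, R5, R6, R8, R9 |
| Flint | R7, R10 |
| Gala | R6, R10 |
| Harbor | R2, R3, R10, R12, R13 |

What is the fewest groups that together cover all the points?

Comet, Delta, Echo, and Harbor cover everything between them: the union {R1, R2, R3, R4, R5, R6, R7, R8, R9, R10, R11, R12, R13} is all of U.
No 3 of the 8 groups cover everything (all 56 combinations miss at least one point), so 4 is optimal.

4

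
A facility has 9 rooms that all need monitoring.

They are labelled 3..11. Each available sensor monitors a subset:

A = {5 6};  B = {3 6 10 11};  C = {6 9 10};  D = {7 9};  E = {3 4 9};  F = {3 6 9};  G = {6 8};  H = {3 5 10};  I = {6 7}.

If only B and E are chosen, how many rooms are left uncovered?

Union of B, E = {3, 4, 6, 9, 10, 11}.
Not covered: 5, 7, 8 — 3 rooms.

3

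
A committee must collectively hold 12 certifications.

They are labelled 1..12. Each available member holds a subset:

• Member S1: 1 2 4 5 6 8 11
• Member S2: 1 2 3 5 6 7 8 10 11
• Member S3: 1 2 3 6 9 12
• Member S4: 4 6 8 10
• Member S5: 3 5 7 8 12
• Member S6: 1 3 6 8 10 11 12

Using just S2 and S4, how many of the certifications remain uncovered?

2

Union of S2, S4 = {1, 2, 3, 4, 5, 6, 7, 8, 10, 11}.
Not covered: 9, 12 — 2 certifications.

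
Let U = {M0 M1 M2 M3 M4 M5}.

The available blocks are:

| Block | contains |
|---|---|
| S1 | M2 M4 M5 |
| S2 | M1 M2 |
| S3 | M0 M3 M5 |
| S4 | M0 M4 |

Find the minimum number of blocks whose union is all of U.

3

S1 and S2 and S3 together: S1 ∪ S2 ∪ S3 = {M0, M1, M2, M3, M4, M5} — every item is covered.
Only S2 contains M1, so S2 is forced; the remaining 4 items need at least 2 more blocks (each remaining block adds at most 3) — so at least 3 blocks are needed, and 3 is optimal.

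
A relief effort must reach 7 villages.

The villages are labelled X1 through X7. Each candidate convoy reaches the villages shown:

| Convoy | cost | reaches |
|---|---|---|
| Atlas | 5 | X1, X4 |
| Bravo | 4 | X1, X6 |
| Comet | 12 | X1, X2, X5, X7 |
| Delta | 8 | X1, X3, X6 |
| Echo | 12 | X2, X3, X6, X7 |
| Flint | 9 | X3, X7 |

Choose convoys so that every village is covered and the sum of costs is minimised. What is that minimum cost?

Atlas, Comet, Delta together cover every village (Atlas ∪ Comet ∪ Delta = {X1, X2, X3, X4, X5, X6, X7}); total cost 5 + 12 + 8 = 25.
The greedy pick Bravo, Comet, Atlas, Delta costs 29; no covering selection beats 25.

25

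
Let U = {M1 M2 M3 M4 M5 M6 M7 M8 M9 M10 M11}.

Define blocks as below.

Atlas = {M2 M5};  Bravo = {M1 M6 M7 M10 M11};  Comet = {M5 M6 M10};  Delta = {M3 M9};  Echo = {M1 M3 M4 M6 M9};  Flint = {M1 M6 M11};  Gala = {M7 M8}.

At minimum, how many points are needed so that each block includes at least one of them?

4

Take H = {M2, M3, M6, M7}. Each listed block contains at least one of these, so H is a hitting set of size 4.
The blocks Atlas, Delta, Flint, Gala are pairwise disjoint, so any hitting set needs a separate point for each — at least 4. Hence 4 is optimal.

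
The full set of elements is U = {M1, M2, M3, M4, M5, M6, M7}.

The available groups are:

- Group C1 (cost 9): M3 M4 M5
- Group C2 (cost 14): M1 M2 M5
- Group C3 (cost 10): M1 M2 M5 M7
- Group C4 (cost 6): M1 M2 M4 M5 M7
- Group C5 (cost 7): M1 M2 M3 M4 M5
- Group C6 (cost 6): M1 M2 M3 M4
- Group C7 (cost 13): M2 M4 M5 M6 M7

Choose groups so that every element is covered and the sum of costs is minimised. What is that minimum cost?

19

C6, C7 together cover every element (C6 ∪ C7 = {M1, M2, M3, M4, M5, M6, M7}); total cost 6 + 13 = 19.
The greedy pick C4, C6, C7 costs 25; no covering selection beats 19.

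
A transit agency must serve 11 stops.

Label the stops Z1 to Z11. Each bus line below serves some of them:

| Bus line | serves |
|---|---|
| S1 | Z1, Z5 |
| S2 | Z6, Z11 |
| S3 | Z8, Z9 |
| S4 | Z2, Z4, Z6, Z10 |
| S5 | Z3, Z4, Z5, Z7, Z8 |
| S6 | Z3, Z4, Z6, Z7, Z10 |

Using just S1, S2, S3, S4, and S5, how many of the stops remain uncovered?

0

Union of S1, S2, S3, S4, S5 = {Z1, Z2, Z3, Z4, Z5, Z6, Z7, Z8, Z9, Z10, Z11} — that's every stop, so 0 are uncovered.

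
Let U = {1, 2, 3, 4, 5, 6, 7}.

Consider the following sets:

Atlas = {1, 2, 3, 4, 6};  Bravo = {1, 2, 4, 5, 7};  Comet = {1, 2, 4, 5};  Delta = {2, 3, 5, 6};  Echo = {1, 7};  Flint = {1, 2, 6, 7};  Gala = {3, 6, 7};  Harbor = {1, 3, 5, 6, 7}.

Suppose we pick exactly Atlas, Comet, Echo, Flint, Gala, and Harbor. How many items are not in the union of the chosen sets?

Union of Atlas, Comet, Echo, Flint, Gala, Harbor = {1, 2, 3, 4, 5, 6, 7} — that's every item, so 0 are uncovered.

0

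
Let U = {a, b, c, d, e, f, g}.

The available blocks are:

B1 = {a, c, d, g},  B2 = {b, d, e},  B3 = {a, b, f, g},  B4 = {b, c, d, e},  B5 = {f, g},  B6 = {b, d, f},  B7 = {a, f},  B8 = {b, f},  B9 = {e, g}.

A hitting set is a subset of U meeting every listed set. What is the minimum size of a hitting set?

Take H = {a, b, g}. Each listed block contains at least one of these, so H is a hitting set of size 3.
No choice of 2 points meets every block, so 3 is the minimum.

3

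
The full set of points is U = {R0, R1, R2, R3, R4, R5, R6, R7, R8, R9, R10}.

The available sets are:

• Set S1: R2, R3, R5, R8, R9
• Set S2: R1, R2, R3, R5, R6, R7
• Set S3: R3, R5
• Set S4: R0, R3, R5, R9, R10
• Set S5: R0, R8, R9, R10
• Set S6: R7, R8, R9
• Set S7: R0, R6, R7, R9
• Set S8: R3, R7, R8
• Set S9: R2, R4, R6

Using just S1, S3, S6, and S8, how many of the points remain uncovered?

5

Union of S1, S3, S6, S8 = {R2, R3, R5, R7, R8, R9}.
Not covered: R0, R1, R4, R6, R10 — 5 points.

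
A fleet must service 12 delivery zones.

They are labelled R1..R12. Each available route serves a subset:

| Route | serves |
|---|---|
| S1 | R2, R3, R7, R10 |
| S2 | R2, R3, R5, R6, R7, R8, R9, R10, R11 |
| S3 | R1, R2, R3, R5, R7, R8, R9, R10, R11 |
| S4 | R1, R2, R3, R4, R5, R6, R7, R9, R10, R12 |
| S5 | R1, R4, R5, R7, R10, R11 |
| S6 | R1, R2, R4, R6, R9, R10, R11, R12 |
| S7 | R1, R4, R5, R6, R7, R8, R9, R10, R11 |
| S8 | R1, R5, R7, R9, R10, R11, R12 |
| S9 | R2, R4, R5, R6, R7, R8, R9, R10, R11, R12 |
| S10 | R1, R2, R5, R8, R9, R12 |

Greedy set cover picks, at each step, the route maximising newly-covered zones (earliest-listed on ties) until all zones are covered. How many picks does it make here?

2

Greedy: pick S4 (covers 10 new) → pick S2 (covers 2 new). Total picks: 2.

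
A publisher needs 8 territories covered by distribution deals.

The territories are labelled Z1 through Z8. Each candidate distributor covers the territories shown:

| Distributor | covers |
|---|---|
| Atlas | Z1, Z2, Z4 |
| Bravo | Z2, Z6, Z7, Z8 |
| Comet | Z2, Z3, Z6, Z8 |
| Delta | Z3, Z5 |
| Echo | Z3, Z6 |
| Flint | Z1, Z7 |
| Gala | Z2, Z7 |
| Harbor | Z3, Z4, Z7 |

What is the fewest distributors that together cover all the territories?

3

Atlas and Bravo and Delta together: Atlas ∪ Bravo ∪ Delta = {Z1, Z2, Z3, Z4, Z5, Z6, Z7, Z8} — every territory is covered.
Only Delta contains Z5, so Delta is forced; the remaining 6 territories need at least 2 more distributors (each remaining distributor adds at most 4) — so at least 3 distributors are needed, and 3 is optimal.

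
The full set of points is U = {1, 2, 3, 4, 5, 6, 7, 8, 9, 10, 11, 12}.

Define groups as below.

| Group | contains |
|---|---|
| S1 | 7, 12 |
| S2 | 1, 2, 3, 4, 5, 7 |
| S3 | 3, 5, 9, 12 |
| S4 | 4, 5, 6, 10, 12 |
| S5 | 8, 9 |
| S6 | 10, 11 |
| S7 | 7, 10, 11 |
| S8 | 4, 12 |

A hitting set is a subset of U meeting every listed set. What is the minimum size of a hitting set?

The 4 points {1, 8, 11, 12} hit every group.
No choice of 3 points meets every group, so 4 is the minimum.

4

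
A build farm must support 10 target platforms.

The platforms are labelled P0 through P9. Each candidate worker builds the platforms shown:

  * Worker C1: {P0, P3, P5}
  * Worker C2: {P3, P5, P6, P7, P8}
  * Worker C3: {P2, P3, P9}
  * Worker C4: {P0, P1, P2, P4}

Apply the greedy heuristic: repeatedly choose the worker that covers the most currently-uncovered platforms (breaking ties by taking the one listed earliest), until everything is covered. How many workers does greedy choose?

Greedy: pick C2 (covers 5 new) → pick C4 (covers 4 new) → pick C3 (covers 1 new). Total picks: 3.

3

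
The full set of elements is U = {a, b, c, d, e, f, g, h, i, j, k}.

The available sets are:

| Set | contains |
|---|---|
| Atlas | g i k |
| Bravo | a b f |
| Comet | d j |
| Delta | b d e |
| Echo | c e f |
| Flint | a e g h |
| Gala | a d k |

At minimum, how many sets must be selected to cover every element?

5

Atlas, Comet, Delta, Echo, and Flint cover everything between them: the union {a, b, c, d, e, f, g, h, i, j, k} is all of U.
Only Flint contains h, so Flint is forced; the remaining 7 elements need at least 4 more sets (each remaining set adds at most 2) — so at least 5 sets are needed, and 5 is optimal.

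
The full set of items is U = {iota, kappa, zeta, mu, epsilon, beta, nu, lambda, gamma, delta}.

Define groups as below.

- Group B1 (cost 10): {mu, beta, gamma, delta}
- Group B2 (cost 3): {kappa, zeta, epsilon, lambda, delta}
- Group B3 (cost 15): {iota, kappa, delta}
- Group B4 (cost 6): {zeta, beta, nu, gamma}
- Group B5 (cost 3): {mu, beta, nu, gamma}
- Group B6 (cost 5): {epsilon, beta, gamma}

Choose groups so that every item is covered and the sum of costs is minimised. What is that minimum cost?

B2, B3, B5 together cover every item (B2 ∪ B3 ∪ B5 = {iota, kappa, zeta, mu, epsilon, beta, nu, lambda, gamma, delta}); total cost 3 + 15 + 3 = 21.
No covering selection has total cost below 21.

21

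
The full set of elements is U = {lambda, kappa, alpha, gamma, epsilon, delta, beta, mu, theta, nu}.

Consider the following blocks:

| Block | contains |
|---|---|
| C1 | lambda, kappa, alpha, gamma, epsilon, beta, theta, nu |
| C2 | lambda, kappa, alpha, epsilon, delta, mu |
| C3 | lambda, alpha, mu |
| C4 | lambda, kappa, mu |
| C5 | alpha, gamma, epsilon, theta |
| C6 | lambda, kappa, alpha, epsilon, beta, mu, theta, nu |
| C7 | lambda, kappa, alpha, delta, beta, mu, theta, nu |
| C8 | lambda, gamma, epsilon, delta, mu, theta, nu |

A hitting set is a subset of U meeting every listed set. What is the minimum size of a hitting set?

2

The 2 elements {lambda, alpha} hit every block.
The blocks C4, C5 are pairwise disjoint, so any hitting set needs a separate element for each — at least 2. Hence 2 is optimal.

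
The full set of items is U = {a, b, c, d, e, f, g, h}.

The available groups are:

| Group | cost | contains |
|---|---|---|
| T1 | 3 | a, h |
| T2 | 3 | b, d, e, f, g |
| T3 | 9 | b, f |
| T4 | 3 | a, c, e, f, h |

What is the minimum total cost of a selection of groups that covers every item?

6

T2, T4 together cover every item (T2 ∪ T4 = {a, b, c, d, e, f, g, h}); total cost 3 + 3 = 6.
No covering selection has total cost below 6.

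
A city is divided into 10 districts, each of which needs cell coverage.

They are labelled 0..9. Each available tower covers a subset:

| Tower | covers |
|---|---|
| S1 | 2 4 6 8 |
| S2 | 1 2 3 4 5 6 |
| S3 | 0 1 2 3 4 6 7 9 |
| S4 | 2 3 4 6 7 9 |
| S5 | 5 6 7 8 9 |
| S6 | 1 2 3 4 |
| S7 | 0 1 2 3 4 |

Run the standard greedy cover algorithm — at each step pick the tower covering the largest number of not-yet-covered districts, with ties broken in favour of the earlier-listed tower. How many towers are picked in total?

Greedy: pick S3 (covers 8 new) → pick S5 (covers 2 new). Total picks: 2.

2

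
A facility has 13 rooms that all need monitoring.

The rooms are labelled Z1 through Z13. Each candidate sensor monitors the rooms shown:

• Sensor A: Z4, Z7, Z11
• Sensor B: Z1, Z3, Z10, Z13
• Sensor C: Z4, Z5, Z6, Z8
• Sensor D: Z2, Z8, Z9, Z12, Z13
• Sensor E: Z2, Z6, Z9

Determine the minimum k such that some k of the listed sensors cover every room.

A and B and C and D together: A ∪ B ∪ C ∪ D = {Z1, Z2, Z3, Z4, Z5, Z6, Z7, Z8, Z9, Z10, Z11, Z12, Z13} — every room is covered.
Only B contains Z1, so B is forced; the remaining 9 rooms need at least 3 more sensors (each remaining sensor adds at most 4) — so at least 4 sensors are needed, and 4 is optimal.

4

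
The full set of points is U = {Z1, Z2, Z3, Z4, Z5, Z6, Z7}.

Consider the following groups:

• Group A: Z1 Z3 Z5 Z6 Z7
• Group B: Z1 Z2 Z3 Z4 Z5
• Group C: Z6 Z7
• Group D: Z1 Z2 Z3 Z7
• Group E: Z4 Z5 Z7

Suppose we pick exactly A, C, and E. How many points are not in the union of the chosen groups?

1

Union of A, C, E = {Z1, Z3, Z4, Z5, Z6, Z7}.
Not covered: Z2 — 1 point.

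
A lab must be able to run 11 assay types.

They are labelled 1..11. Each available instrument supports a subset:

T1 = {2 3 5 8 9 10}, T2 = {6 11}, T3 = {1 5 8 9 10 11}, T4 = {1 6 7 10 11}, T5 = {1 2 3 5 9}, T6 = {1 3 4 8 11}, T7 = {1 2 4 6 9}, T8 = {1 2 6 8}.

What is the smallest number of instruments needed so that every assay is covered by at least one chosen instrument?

Take {T1, T4, T7}. Their union is {1, 2, 3, 4, 5, 6, 7, 8, 9, 10, 11}, which is all 11 assays.
Only T4 contains 7, so T4 is forced; the remaining 6 assays need at least 2 more instruments (each remaining instrument adds at most 5) — so at least 3 instruments are needed, and 3 is optimal.

3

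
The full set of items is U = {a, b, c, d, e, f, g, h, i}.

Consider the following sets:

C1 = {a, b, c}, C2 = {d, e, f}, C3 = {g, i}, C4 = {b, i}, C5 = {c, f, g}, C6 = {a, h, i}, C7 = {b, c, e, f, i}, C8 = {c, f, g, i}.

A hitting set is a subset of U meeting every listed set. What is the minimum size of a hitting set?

T = {a, f, i} meets every set (each contains at least one member of T), and |T| = 3.
The sets C1, C2, C3 are pairwise disjoint, so any hitting set needs a separate item for each — at least 3. Hence 3 is optimal.

3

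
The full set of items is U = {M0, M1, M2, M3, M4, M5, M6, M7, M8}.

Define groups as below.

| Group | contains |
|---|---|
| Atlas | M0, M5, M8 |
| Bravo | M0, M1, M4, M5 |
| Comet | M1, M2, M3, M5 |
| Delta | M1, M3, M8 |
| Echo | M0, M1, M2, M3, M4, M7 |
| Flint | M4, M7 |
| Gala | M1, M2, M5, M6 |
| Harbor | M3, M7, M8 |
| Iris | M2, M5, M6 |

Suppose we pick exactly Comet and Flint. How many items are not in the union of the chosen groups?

Union of Comet, Flint = {M1, M2, M3, M4, M5, M7}.
Not covered: M0, M6, M8 — 3 items.

3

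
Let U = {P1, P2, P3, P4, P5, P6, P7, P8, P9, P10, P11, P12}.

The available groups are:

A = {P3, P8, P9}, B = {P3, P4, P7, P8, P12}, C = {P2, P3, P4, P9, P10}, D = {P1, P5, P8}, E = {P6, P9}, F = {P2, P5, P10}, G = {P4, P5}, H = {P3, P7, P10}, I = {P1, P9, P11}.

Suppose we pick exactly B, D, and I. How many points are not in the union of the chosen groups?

3

Union of B, D, I = {P1, P3, P4, P5, P7, P8, P9, P11, P12}.
Not covered: P2, P6, P10 — 3 points.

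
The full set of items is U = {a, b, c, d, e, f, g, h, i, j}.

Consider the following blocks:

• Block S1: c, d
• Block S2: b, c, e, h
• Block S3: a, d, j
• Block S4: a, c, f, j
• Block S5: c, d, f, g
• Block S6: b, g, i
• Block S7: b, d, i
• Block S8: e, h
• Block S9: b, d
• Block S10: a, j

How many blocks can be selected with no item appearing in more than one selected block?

4

S1, S6, S8, S10 are pairwise disjoint (S1={c,d}; S6={b,g,i}; S8={e,h}; S10={a,j}).
Every remaining block overlaps one of these, and no 5 of the listed blocks are pairwise disjoint, so 4 is the maximum.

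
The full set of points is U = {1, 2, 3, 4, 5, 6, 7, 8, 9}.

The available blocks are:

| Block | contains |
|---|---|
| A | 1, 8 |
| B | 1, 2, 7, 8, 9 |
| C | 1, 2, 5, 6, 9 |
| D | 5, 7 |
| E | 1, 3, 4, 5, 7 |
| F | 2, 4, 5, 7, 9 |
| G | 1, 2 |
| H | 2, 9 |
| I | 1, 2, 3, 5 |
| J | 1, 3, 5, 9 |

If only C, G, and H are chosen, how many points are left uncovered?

4

Union of C, G, H = {1, 2, 5, 6, 9}.
Not covered: 3, 4, 7, 8 — 4 points.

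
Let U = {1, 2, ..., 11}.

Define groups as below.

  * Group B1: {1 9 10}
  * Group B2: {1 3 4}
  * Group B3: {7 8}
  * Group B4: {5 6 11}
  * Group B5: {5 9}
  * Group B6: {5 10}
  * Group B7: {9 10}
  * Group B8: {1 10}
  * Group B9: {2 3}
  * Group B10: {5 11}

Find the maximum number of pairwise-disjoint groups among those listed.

B1, B3, B4, B9 are pairwise disjoint (B1={1,9,10}; B3={7,8}; B4={5,6,11}; B9={2,3}).
Every remaining group overlaps one of these, and no 5 of the listed groups are pairwise disjoint, so 4 is the maximum.

4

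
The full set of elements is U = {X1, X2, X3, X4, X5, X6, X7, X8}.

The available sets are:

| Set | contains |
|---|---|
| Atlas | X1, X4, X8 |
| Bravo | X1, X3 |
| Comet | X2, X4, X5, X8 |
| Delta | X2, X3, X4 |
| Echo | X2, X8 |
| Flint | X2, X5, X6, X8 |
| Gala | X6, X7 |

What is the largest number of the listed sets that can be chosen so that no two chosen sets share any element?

3

Bravo, Comet, Gala are pairwise disjoint (Bravo={X1,X3}; Comet={X2,X4,X5,X8}; Gala={X6,X7}).
Every remaining set overlaps one of these, and no 4 of the listed sets are pairwise disjoint, so 3 is the maximum.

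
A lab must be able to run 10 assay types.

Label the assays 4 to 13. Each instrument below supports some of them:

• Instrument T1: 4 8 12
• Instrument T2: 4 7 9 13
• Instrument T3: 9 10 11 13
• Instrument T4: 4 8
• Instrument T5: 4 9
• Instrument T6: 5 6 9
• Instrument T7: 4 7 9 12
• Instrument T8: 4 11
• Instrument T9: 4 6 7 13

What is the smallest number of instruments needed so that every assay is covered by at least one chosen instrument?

T1 and T2 and T3 and T6 together: T1 ∪ T2 ∪ T3 ∪ T6 = {4, 5, 6, 7, 8, 9, 10, 11, 12, 13} — every assay is covered.
Only T6 contains 5, so T6 is forced; the remaining 7 assays need at least 3 more instruments (each remaining instrument adds at most 3) — so at least 4 instruments are needed, and 4 is optimal.

4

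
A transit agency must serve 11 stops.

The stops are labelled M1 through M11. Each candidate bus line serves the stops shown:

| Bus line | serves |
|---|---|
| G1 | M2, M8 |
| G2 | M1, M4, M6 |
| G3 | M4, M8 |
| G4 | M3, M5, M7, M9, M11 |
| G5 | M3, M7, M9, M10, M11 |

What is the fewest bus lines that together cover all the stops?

G1 and G2 and G4 and G5 together: G1 ∪ G2 ∪ G4 ∪ G5 = {M1, M2, M3, M4, M5, M6, M7, M8, M9, M10, M11} — every stop is covered.
No 3 of the 5 bus lines cover everything (all 10 combinations miss at least one stop), so 4 is optimal.

4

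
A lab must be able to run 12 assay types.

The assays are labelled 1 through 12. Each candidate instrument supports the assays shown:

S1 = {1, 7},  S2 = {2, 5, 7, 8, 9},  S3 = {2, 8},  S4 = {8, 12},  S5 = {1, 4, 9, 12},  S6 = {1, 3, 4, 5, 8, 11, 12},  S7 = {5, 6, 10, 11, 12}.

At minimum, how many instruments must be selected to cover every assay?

3

Take {S2, S6, S7}. Their union is {1, 2, 3, 4, 5, 6, 7, 8, 9, 10, 11, 12}, which is all 12 assays.
Only S6 contains 3, so S6 is forced; the remaining 5 assays need at least 2 more instruments (each remaining instrument adds at most 3) — so at least 3 instruments are needed, and 3 is optimal.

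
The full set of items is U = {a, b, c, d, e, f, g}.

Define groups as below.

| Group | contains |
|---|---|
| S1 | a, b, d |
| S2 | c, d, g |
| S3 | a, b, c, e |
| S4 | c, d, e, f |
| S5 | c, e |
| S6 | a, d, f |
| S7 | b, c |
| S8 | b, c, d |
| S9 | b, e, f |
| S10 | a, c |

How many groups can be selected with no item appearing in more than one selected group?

2

S6, S7 are pairwise disjoint (S6={a,d,f}; S7={b,c}).
Every remaining group overlaps one of these, and no 3 of the listed groups are pairwise disjoint, so 2 is the maximum.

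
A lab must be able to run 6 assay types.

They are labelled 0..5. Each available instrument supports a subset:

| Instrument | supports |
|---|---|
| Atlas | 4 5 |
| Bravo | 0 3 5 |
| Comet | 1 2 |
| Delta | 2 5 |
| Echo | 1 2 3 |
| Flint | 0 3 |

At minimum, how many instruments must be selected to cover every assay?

Atlas and Bravo and Comet together: Atlas ∪ Bravo ∪ Comet = {0, 1, 2, 3, 4, 5} — every assay is covered.
Only Atlas contains 4, so Atlas is forced; the remaining 4 assays need at least 2 more instruments (each remaining instrument adds at most 3) — so at least 3 instruments are needed, and 3 is optimal.

3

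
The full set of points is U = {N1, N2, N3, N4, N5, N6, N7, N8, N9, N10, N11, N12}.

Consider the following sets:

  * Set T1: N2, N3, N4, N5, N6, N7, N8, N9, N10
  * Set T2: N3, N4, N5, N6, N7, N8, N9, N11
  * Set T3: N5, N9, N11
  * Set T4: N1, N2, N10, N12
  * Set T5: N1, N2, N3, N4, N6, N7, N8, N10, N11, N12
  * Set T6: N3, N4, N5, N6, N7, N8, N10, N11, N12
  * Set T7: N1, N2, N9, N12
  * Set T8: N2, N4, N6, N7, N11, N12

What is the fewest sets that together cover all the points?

T2 and T4 together: T2 ∪ T4 = {N1, N2, N3, N4, N5, N6, N7, N8, N9, N10, N11, N12} — every point is covered.
No single set has all 12 points (the largest, T5, has 10), so 2 is optimal.

2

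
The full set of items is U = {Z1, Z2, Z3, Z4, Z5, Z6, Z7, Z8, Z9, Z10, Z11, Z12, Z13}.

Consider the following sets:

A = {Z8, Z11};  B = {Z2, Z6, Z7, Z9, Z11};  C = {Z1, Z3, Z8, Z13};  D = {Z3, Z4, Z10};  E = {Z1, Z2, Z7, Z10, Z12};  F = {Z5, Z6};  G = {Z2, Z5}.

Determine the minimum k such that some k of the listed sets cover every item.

5

B and C and D and E and G together: B ∪ C ∪ D ∪ E ∪ G = {Z1, Z2, Z3, Z4, Z5, Z6, Z7, Z8, Z9, Z10, Z11, Z12, Z13} — every item is covered.
No 4 of the 7 sets cover everything (all 35 combinations miss at least one item), so 5 is optimal.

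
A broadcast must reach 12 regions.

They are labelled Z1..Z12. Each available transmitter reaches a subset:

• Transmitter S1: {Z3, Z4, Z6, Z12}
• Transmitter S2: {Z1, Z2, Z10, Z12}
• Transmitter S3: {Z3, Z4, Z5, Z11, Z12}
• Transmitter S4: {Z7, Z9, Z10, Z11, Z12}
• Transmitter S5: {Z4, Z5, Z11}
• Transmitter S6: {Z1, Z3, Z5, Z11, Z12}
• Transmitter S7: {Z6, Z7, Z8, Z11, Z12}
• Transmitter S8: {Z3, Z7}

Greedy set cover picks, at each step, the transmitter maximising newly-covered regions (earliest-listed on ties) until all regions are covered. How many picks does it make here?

Greedy: pick S3 (covers 5 new) → pick S2 (covers 3 new) → pick S7 (covers 3 new) → pick S4 (covers 1 new). Total picks: 4.

4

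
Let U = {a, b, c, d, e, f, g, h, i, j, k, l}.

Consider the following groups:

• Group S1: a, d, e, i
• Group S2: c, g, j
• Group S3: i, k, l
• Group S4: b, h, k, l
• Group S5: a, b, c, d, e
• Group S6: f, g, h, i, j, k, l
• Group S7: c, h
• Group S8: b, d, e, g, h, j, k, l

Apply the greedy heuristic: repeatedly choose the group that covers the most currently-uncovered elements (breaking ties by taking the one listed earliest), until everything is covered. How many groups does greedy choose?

Greedy: pick S8 (covers 8 new) → pick S1 (covers 2 new) → pick S2 (covers 1 new) → pick S6 (covers 1 new). Total picks: 4.
(The true minimum cover uses only 2 groups, so greedy is not optimal here.)

4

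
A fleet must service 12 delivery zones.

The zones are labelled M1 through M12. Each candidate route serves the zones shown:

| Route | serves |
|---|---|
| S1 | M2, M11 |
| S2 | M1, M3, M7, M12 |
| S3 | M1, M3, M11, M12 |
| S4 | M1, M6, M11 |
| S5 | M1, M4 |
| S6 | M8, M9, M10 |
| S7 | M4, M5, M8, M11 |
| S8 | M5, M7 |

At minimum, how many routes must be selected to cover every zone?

Take {S1, S2, S4, S6, S7}. Their union is {M1, M2, M3, M4, M5, M6, M7, M8, M9, M10, M11, M12}, which is all 12 zones.
No 4 of the 8 routes cover everything (all 70 combinations miss at least one zone), so 5 is optimal.

5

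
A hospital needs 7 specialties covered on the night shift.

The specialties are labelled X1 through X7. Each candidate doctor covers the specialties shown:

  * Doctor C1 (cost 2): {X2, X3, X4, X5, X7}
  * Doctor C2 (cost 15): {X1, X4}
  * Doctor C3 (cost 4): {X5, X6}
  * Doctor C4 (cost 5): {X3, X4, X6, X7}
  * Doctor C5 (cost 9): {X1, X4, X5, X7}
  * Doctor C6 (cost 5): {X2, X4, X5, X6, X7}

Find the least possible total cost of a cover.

15

C1, C3, C5 together cover every specialty (C1 ∪ C3 ∪ C5 = {X1, X2, X3, X4, X5, X6, X7}); total cost 2 + 4 + 9 = 15.
No covering selection has total cost below 15.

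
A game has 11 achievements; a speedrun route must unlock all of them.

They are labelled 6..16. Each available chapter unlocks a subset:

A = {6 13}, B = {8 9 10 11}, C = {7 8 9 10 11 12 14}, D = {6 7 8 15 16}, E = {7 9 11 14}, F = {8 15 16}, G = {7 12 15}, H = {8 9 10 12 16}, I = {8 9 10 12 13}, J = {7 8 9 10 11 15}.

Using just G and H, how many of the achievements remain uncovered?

4

Union of G, H = {7, 8, 9, 10, 12, 15, 16}.
Not covered: 6, 11, 13, 14 — 4 achievements.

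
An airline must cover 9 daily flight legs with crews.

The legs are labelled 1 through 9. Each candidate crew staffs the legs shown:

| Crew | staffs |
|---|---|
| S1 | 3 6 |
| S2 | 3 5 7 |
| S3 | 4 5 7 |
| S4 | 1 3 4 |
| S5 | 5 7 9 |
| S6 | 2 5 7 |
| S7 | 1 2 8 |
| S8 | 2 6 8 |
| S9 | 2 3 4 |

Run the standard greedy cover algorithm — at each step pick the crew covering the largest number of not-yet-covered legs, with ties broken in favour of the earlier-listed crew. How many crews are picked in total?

5

Greedy: pick S2 (covers 3 new) → pick S7 (covers 3 new) → pick S1 (covers 1 new) → pick S3 (covers 1 new) → pick S5 (covers 1 new). Total picks: 5.
(The true minimum cover uses only 3 crews, so greedy is not optimal here.)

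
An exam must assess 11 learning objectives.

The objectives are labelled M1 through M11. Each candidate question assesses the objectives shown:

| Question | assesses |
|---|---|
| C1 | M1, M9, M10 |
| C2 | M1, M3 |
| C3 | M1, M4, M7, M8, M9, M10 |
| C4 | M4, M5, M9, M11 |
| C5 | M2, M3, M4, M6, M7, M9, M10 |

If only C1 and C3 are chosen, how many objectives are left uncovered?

Union of C1, C3 = {M1, M4, M7, M8, M9, M10}.
Not covered: M2, M3, M5, M6, M11 — 5 objectives.

5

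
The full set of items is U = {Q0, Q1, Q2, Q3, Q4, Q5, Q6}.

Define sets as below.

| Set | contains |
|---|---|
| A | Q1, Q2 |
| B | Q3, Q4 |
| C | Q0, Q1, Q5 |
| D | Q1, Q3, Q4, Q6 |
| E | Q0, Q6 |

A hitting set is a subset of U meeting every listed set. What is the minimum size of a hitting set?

The 3 items {Q1, Q3, Q6} hit every set.
The sets A, B, E are pairwise disjoint, so any hitting set needs a separate item for each — at least 3. Hence 3 is optimal.

3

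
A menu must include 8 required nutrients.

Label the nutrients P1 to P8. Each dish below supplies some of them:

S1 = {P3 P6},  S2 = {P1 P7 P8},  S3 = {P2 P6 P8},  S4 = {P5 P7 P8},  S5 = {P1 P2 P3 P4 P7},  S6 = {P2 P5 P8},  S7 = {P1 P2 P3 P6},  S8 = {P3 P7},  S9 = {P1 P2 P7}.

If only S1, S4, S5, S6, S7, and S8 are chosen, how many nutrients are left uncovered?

Union of S1, S4, S5, S6, S7, S8 = {P1, P2, P3, P4, P5, P6, P7, P8} — that's every nutrient, so 0 are uncovered.

0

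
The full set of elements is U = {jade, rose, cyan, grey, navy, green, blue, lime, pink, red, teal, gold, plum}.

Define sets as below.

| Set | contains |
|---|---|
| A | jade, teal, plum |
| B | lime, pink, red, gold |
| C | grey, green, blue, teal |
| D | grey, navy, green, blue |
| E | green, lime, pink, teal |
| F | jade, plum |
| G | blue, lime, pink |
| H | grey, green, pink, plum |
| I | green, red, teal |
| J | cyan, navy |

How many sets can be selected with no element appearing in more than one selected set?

4

B, C, F, J are pairwise disjoint (B={lime,pink,red,gold}; C={grey,green,blue,teal}; F={jade,plum}; J={cyan,navy}).
Every remaining set overlaps one of these, and no 5 of the listed sets are pairwise disjoint, so 4 is the maximum.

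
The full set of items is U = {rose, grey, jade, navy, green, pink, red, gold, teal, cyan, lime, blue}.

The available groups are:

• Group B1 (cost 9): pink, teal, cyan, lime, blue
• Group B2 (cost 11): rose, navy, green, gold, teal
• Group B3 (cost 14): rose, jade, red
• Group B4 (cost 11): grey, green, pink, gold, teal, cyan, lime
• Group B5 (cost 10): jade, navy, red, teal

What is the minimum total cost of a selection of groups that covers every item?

41

B1, B2, B4, B5 together cover every item (B1 ∪ B2 ∪ B4 ∪ B5 = {rose, grey, jade, navy, green, pink, red, gold, teal, cyan, lime, blue}); total cost 9 + 11 + 11 + 10 = 41.
No covering selection has total cost below 41.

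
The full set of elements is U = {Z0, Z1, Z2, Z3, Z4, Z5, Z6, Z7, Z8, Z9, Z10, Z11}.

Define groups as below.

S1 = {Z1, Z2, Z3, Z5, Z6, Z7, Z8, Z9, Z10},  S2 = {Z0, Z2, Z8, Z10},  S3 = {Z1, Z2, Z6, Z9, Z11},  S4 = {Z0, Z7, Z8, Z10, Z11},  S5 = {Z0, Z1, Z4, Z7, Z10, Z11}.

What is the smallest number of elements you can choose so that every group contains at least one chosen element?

2

Take H = {Z1, Z10}. Each listed group contains at least one of these, so H is a hitting set of size 2.
No single element lies in every group, so at least 2 are needed and 2 is optimal.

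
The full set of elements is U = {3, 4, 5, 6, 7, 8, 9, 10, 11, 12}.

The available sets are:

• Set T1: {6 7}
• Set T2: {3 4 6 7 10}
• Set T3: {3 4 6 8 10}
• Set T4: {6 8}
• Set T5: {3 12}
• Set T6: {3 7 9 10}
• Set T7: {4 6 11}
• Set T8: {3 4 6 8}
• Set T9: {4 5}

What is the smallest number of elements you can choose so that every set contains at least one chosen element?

The 3 elements {3, 4, 6} hit every set.
The sets T4, T6, T9 are pairwise disjoint, so any hitting set needs a separate element for each — at least 3. Hence 3 is optimal.

3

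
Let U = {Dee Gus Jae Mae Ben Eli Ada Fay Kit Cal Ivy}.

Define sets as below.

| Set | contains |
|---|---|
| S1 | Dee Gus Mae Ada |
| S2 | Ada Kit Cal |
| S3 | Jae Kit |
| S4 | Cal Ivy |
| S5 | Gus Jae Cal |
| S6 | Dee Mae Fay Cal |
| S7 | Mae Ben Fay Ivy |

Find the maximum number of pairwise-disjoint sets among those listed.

3

S1, S3, S4 are pairwise disjoint (S1={Dee,Gus,Mae,Ada}; S3={Jae,Kit}; S4={Cal,Ivy}).
Every remaining set overlaps one of these, and no 4 of the listed sets are pairwise disjoint, so 3 is the maximum.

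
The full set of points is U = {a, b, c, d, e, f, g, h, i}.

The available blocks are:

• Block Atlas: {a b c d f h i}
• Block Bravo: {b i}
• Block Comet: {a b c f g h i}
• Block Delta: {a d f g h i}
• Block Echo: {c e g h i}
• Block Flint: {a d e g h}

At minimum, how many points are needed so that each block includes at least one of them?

2

Take T = {h, i}. Each listed block contains at least one of these, so T is a hitting set of size 2.
The blocks Bravo, Flint are pairwise disjoint, so any hitting set needs a separate point for each — at least 2. Hence 2 is optimal.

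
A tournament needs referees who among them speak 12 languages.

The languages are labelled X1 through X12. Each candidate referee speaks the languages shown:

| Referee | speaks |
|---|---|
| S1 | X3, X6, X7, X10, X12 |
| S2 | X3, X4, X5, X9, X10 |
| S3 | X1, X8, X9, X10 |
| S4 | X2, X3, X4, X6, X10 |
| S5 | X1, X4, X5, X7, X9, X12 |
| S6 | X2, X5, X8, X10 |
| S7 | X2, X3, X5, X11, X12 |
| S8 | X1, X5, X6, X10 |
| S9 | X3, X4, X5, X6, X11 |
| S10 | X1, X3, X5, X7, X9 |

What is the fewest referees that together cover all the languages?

S5 and S6 and S9 together: S5 ∪ S6 ∪ S9 = {X1, X2, X3, X4, X5, X6, X7, X8, X9, X10, X11, X12} — every language is covered.
No 2 of the 10 referees cover everything (all 45 combinations miss at least one language), so 3 is optimal.

3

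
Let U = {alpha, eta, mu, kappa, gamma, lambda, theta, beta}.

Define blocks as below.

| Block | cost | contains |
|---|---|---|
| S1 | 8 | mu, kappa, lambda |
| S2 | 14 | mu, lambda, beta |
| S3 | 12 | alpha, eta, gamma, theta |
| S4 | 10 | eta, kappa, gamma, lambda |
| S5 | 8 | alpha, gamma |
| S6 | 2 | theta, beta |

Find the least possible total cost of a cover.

S1, S3, S6 together cover every item (S1 ∪ S3 ∪ S6 = {alpha, eta, mu, kappa, gamma, lambda, theta, beta}); total cost 8 + 12 + 2 = 22.
The greedy pick S6, S4, S1, S5 costs 28; no covering selection beats 22.

22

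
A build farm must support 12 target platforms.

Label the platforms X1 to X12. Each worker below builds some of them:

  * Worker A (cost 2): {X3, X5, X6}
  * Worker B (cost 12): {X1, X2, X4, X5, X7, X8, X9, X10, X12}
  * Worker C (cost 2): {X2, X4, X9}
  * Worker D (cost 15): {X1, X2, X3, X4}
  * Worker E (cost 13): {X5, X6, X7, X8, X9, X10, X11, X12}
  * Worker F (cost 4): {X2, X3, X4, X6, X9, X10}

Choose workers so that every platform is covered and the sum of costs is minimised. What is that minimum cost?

27

A, B, E together cover every platform (A ∪ B ∪ E = {X1, X2, X3, X4, X5, X6, X7, X8, X9, X10, X11, X12}); total cost 2 + 12 + 13 = 27.
The greedy pick A, C, B, E costs 29; no covering selection beats 27.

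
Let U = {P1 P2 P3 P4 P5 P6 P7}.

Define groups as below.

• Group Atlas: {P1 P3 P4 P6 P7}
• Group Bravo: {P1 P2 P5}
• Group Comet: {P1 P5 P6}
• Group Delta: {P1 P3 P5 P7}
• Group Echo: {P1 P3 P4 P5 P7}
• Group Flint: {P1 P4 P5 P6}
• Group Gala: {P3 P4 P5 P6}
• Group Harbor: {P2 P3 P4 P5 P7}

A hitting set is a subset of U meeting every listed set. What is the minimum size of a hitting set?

H = {P5, P6} meets every group (each contains at least one member of H), and |H| = 2.
No single element lies in every group, so at least 2 are needed and 2 is optimal.

2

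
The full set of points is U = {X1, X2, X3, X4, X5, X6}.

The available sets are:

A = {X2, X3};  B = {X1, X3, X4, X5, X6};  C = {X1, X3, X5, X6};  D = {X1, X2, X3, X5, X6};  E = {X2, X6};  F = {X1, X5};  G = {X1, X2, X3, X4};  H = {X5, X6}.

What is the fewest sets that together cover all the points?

B and E cover everything between them: the union {X1, X2, X3, X4, X5, X6} is all of U.
No single set has all 6 points (the largest, B, has 5), so 2 is optimal.

2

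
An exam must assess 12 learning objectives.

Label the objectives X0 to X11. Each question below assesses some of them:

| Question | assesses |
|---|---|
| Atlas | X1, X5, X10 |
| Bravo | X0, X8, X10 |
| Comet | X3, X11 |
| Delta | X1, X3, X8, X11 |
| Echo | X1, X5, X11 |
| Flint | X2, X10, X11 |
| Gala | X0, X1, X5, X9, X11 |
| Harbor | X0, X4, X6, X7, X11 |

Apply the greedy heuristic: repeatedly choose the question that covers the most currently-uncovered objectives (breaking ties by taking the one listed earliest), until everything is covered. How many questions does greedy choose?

5

Greedy: pick Gala (covers 5 new) → pick Harbor (covers 3 new) → pick Bravo (covers 2 new) → pick Comet (covers 1 new) → pick Flint (covers 1 new). Total picks: 5.
(The true minimum cover uses only 4 questions, so greedy is not optimal here.)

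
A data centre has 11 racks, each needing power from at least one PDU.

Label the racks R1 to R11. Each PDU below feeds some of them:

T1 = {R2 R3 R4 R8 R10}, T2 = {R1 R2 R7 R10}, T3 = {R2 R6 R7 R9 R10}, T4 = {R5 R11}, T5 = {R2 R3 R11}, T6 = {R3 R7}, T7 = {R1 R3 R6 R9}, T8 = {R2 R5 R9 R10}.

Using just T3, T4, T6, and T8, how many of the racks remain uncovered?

3

Union of T3, T4, T6, T8 = {R2, R3, R5, R6, R7, R9, R10, R11}.
Not covered: R1, R4, R8 — 3 racks.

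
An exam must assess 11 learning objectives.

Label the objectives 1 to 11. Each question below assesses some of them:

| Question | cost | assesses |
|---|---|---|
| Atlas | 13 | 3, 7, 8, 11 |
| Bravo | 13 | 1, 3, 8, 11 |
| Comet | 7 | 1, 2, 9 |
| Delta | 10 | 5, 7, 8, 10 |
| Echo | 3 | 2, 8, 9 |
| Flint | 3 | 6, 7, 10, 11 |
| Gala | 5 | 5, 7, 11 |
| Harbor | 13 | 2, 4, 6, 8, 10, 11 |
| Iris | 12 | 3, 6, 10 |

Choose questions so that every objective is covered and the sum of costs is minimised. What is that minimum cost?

Bravo, Echo, Gala, Harbor together cover every objective (Bravo ∪ Echo ∪ Gala ∪ Harbor = {1, 2, 3, 4, 5, 6, 7, 8, 9, 10, 11}); total cost 13 + 3 + 5 + 13 = 34.
The greedy pick Flint, Echo, Gala, Bravo, Harbor costs 37; no covering selection beats 34.

34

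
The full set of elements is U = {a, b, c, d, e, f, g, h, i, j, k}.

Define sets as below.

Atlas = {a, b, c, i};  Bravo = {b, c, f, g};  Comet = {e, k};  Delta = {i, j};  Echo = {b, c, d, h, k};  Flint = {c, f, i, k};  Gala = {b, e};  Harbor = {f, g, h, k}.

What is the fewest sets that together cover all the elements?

Take {Atlas, Bravo, Delta, Echo, Gala}. Their union is {a, b, c, d, e, f, g, h, i, j, k}, which is all 11 elements.
No 4 of the 8 sets cover everything (all 70 combinations miss at least one element), so 5 is optimal.

5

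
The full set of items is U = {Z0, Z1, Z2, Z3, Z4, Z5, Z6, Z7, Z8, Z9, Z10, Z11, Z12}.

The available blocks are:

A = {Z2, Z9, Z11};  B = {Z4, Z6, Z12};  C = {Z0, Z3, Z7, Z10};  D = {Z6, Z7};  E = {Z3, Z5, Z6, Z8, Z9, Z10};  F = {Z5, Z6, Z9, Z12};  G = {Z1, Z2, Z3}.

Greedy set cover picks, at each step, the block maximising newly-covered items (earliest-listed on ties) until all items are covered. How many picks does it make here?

5

Greedy: pick E (covers 6 new) → pick A (covers 2 new) → pick B (covers 2 new) → pick C (covers 2 new) → pick G (covers 1 new). Total picks: 5.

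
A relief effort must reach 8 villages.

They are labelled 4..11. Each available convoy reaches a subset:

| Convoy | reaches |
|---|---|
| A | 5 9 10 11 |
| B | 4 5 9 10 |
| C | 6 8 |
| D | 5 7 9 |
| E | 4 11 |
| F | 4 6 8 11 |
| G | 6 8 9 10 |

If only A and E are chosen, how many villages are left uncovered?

Union of A, E = {4, 5, 9, 10, 11}.
Not covered: 6, 7, 8 — 3 villages.

3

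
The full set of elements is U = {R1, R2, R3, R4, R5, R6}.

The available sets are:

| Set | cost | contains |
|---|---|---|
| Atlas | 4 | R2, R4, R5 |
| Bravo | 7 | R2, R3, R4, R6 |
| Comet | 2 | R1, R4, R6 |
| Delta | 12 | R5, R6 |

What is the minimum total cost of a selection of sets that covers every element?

Atlas, Bravo, Comet together cover every element (Atlas ∪ Bravo ∪ Comet = {R1, R2, R3, R4, R5, R6}); total cost 4 + 7 + 2 = 13.
No covering selection has total cost below 13.

13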